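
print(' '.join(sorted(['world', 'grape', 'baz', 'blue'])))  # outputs baz blue grape world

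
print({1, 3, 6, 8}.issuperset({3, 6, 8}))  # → True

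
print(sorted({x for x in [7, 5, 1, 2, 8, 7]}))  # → [1, 2, 5, 7, 8]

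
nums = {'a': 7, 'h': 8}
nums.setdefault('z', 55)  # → 55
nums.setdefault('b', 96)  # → 96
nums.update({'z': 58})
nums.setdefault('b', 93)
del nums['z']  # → {'a': 7, 'h': 8, 'b': 96}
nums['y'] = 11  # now {'a': 7, 'h': 8, 'b': 96, 'y': 11}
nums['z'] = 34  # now {'a': 7, 'h': 8, 'b': 96, 'y': 11, 'z': 34}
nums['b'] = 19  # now {'a': 7, 'h': 8, 'b': 19, 'y': 11, 'z': 34}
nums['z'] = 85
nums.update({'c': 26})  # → {'a': 7, 'h': 8, 'b': 19, 'y': 11, 'z': 85, 'c': 26}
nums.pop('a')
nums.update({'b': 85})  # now {'h': 8, 'b': 85, 'y': 11, 'z': 85, 'c': 26}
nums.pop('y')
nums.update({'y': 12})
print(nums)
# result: {'h': 8, 'b': 85, 'z': 85, 'c': 26, 'y': 12}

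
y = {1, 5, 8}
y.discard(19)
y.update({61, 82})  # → {1, 5, 8, 61, 82}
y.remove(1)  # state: {5, 8, 61, 82}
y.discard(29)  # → {5, 8, 61, 82}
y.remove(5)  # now {8, 61, 82}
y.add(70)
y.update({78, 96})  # {8, 61, 70, 78, 82, 96}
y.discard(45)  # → {8, 61, 70, 78, 82, 96}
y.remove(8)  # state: {61, 70, 78, 82, 96}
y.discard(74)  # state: {61, 70, 78, 82, 96}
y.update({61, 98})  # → {61, 70, 78, 82, 96, 98}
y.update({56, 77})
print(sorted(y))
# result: [56, 61, 70, 77, 78, 82, 96, 98]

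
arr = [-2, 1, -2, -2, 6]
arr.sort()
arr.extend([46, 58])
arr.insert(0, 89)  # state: [89, -2, -2, -2, 1, 6, 46, 58]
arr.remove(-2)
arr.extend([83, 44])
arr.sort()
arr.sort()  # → [-2, -2, 1, 6, 44, 46, 58, 83, 89]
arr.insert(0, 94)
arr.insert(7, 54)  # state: [94, -2, -2, 1, 6, 44, 46, 54, 58, 83, 89]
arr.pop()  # 89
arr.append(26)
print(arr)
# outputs [94, -2, -2, 1, 6, 44, 46, 54, 58, 83, 26]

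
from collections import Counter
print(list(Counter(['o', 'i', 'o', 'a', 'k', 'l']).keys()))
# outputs ['o', 'i', 'a', 'k', 'l']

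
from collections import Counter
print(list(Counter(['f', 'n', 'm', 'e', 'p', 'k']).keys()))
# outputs ['f', 'n', 'm', 'e', 'p', 'k']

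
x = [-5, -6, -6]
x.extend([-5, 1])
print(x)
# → [-5, -6, -6, -5, 1]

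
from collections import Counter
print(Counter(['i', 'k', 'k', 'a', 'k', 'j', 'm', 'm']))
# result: Counter({'k': 3, 'm': 2, 'i': 1, 'a': 1, 'j': 1})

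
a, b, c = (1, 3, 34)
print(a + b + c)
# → 38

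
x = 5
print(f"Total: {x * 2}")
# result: Total: 10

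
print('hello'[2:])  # llo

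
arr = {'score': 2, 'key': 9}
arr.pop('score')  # 2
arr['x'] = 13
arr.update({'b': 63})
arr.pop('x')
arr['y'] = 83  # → {'key': 9, 'b': 63, 'y': 83}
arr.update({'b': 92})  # {'key': 9, 'b': 92, 'y': 83}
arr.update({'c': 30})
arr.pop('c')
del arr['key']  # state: {'b': 92, 'y': 83}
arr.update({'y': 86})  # {'b': 92, 'y': 86}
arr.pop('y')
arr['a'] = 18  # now {'b': 92, 'a': 18}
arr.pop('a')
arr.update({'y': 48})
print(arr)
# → {'b': 92, 'y': 48}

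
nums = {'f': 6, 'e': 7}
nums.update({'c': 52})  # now {'f': 6, 'e': 7, 'c': 52}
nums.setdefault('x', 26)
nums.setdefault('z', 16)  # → 16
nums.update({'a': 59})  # {'f': 6, 'e': 7, 'c': 52, 'x': 26, 'z': 16, 'a': 59}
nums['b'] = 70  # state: {'f': 6, 'e': 7, 'c': 52, 'x': 26, 'z': 16, 'a': 59, 'b': 70}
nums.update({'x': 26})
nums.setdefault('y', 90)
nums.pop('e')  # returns 7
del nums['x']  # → {'f': 6, 'c': 52, 'z': 16, 'a': 59, 'b': 70, 'y': 90}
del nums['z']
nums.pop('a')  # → 59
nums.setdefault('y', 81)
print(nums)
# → {'f': 6, 'c': 52, 'b': 70, 'y': 90}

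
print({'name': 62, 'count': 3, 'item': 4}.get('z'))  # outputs None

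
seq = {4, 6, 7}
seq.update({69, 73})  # {4, 6, 7, 69, 73}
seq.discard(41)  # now {4, 6, 7, 69, 73}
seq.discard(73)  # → {4, 6, 7, 69}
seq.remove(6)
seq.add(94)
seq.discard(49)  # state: {4, 7, 69, 94}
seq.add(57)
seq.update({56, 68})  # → {4, 7, 56, 57, 68, 69, 94}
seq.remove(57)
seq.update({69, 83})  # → {4, 7, 56, 68, 69, 83, 94}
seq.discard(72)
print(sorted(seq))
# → [4, 7, 56, 68, 69, 83, 94]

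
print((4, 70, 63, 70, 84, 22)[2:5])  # (63, 70, 84)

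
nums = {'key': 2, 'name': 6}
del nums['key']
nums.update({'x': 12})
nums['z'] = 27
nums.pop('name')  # 6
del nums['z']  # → {'x': 12}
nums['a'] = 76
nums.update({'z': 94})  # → {'x': 12, 'a': 76, 'z': 94}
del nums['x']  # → {'a': 76, 'z': 94}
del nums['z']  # {'a': 76}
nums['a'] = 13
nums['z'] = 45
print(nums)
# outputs {'a': 13, 'z': 45}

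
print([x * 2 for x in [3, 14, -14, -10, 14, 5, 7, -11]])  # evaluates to [6, 28, -28, -20, 28, 10, 14, -22]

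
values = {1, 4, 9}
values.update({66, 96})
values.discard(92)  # {1, 4, 9, 66, 96}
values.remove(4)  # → {1, 9, 66, 96}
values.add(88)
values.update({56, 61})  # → {1, 9, 56, 61, 66, 88, 96}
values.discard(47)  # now {1, 9, 56, 61, 66, 88, 96}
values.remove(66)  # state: {1, 9, 56, 61, 88, 96}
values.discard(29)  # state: {1, 9, 56, 61, 88, 96}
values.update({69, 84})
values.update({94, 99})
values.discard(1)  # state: {9, 56, 61, 69, 84, 88, 94, 96, 99}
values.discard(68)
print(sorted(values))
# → [9, 56, 61, 69, 84, 88, 94, 96, 99]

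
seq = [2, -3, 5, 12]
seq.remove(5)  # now [2, -3, 12]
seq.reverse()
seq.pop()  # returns 2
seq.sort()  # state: [-3, 12]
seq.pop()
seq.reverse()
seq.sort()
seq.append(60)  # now [-3, 60]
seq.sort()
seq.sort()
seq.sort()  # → [-3, 60]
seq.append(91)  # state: [-3, 60, 91]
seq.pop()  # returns 91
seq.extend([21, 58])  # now [-3, 60, 21, 58]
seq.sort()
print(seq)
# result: [-3, 21, 58, 60]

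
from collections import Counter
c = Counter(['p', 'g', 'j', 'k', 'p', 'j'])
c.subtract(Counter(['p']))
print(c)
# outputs Counter({'j': 2, 'p': 1, 'g': 1, 'k': 1})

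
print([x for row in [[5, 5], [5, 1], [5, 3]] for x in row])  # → [5, 5, 5, 1, 5, 3]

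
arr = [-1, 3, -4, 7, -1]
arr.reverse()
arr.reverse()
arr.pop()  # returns -1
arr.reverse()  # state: [7, -4, 3, -1]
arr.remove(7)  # [-4, 3, -1]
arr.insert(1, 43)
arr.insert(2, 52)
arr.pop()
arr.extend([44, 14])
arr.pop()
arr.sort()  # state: [-4, 3, 43, 44, 52]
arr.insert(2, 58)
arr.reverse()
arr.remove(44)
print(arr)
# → [52, 43, 58, 3, -4]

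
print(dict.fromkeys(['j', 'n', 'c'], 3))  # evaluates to {'j': 3, 'n': 3, 'c': 3}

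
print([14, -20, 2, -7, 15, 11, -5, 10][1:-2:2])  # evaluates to [-20, -7, 11]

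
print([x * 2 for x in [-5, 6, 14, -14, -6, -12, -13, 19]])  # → [-10, 12, 28, -28, -12, -24, -26, 38]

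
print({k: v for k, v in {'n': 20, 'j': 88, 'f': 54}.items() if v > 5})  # {'n': 20, 'j': 88, 'f': 54}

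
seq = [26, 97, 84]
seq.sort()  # [26, 84, 97]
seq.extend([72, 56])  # [26, 84, 97, 72, 56]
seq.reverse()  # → [56, 72, 97, 84, 26]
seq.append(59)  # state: [56, 72, 97, 84, 26, 59]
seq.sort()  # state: [26, 56, 59, 72, 84, 97]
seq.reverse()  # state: [97, 84, 72, 59, 56, 26]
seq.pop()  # 26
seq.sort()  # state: [56, 59, 72, 84, 97]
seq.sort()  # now [56, 59, 72, 84, 97]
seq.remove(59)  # [56, 72, 84, 97]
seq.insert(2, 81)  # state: [56, 72, 81, 84, 97]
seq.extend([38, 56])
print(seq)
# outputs [56, 72, 81, 84, 97, 38, 56]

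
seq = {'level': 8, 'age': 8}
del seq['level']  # {'age': 8}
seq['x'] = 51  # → {'age': 8, 'x': 51}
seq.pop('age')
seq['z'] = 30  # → {'x': 51, 'z': 30}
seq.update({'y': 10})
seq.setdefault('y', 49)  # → 10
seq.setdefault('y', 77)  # 10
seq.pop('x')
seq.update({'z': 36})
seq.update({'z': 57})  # {'z': 57, 'y': 10}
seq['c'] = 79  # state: {'z': 57, 'y': 10, 'c': 79}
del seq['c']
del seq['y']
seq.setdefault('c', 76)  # 76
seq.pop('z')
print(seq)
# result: {'c': 76}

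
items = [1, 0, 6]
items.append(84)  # [1, 0, 6, 84]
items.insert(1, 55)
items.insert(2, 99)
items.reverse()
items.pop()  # 1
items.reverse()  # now [55, 99, 0, 6, 84]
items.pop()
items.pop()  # 6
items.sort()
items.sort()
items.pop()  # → 99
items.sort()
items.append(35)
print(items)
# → [0, 55, 35]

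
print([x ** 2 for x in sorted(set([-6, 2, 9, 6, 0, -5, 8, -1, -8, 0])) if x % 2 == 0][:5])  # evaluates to [64, 36, 0, 4, 36]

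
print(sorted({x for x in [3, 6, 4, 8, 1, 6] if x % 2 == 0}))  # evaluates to [4, 6, 8]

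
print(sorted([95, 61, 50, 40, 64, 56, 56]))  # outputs [40, 50, 56, 56, 61, 64, 95]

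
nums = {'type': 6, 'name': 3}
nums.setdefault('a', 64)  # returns 64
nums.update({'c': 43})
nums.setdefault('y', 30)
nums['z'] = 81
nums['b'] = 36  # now {'type': 6, 'name': 3, 'a': 64, 'c': 43, 'y': 30, 'z': 81, 'b': 36}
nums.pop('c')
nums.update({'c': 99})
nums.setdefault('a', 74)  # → 64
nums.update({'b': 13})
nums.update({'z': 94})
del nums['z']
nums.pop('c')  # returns 99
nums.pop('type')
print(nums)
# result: {'name': 3, 'a': 64, 'y': 30, 'b': 13}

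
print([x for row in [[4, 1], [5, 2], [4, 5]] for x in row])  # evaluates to [4, 1, 5, 2, 4, 5]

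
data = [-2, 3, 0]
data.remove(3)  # [-2, 0]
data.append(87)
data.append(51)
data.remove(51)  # [-2, 0, 87]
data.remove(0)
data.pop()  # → 87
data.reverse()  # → [-2]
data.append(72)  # [-2, 72]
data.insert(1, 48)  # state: [-2, 48, 72]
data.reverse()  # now [72, 48, -2]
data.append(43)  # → [72, 48, -2, 43]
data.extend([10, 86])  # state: [72, 48, -2, 43, 10, 86]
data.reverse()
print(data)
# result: [86, 10, 43, -2, 48, 72]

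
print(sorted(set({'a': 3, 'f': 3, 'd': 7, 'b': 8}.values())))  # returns [3, 7, 8]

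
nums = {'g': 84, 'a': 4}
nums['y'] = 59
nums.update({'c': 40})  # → {'g': 84, 'a': 4, 'y': 59, 'c': 40}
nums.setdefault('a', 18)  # 4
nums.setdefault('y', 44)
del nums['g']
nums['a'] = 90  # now {'a': 90, 'y': 59, 'c': 40}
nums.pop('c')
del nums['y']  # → {'a': 90}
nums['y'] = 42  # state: {'a': 90, 'y': 42}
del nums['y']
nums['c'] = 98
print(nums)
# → {'a': 90, 'c': 98}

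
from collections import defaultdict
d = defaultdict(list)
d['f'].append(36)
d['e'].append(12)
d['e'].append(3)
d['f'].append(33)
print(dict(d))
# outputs {'f': [36, 33], 'e': [12, 3]}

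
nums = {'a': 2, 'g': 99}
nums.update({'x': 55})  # {'a': 2, 'g': 99, 'x': 55}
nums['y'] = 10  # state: {'a': 2, 'g': 99, 'x': 55, 'y': 10}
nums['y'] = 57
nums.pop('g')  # 99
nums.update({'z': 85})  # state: {'a': 2, 'x': 55, 'y': 57, 'z': 85}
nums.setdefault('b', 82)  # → 82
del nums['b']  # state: {'a': 2, 'x': 55, 'y': 57, 'z': 85}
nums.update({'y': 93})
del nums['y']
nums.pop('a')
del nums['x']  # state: {'z': 85}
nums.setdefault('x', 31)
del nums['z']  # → {'x': 31}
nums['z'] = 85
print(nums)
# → {'x': 31, 'z': 85}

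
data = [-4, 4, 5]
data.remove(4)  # [-4, 5]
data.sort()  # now [-4, 5]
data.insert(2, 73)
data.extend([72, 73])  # [-4, 5, 73, 72, 73]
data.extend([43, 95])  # [-4, 5, 73, 72, 73, 43, 95]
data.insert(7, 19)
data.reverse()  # [19, 95, 43, 73, 72, 73, 5, -4]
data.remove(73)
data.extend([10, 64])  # [19, 95, 43, 72, 73, 5, -4, 10, 64]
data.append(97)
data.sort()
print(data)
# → [-4, 5, 10, 19, 43, 64, 72, 73, 95, 97]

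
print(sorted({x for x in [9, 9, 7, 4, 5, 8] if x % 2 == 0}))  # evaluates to [4, 8]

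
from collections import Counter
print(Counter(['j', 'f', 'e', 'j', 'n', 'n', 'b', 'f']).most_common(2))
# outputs [('j', 2), ('f', 2)]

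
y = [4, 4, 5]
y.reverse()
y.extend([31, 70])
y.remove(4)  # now [5, 4, 31, 70]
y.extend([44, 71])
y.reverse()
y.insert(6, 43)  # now [71, 44, 70, 31, 4, 5, 43]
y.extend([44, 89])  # [71, 44, 70, 31, 4, 5, 43, 44, 89]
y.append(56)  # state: [71, 44, 70, 31, 4, 5, 43, 44, 89, 56]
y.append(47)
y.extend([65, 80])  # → [71, 44, 70, 31, 4, 5, 43, 44, 89, 56, 47, 65, 80]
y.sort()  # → [4, 5, 31, 43, 44, 44, 47, 56, 65, 70, 71, 80, 89]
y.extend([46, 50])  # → [4, 5, 31, 43, 44, 44, 47, 56, 65, 70, 71, 80, 89, 46, 50]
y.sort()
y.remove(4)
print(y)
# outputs [5, 31, 43, 44, 44, 46, 47, 50, 56, 65, 70, 71, 80, 89]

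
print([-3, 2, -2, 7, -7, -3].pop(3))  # 7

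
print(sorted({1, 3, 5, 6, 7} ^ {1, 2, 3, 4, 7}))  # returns [2, 4, 5, 6]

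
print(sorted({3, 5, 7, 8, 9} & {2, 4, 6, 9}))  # [9]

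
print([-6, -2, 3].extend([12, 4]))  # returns None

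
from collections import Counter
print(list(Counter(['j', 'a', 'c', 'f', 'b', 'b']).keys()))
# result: ['j', 'a', 'c', 'f', 'b']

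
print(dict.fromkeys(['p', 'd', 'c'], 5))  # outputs {'p': 5, 'd': 5, 'c': 5}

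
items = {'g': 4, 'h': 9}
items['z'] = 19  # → {'g': 4, 'h': 9, 'z': 19}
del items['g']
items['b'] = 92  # {'h': 9, 'z': 19, 'b': 92}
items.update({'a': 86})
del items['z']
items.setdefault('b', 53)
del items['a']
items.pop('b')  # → 92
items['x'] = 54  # {'h': 9, 'x': 54}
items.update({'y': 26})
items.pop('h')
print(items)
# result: {'x': 54, 'y': 26}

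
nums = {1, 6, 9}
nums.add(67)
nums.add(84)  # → {1, 6, 9, 67, 84}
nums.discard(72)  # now {1, 6, 9, 67, 84}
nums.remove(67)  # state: {1, 6, 9, 84}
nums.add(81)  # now {1, 6, 9, 81, 84}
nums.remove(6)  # {1, 9, 81, 84}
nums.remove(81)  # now {1, 9, 84}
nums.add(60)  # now {1, 9, 60, 84}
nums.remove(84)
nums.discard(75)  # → {1, 9, 60}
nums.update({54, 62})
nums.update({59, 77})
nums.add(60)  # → {1, 9, 54, 59, 60, 62, 77}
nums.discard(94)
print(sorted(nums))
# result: [1, 9, 54, 59, 60, 62, 77]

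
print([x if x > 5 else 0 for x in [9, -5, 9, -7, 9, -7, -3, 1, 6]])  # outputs [9, 0, 9, 0, 9, 0, 0, 0, 6]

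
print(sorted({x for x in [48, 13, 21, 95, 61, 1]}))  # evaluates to [1, 13, 21, 48, 61, 95]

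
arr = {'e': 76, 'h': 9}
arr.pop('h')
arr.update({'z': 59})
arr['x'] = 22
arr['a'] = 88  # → {'e': 76, 'z': 59, 'x': 22, 'a': 88}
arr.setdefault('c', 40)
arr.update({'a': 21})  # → {'e': 76, 'z': 59, 'x': 22, 'a': 21, 'c': 40}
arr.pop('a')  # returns 21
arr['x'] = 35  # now {'e': 76, 'z': 59, 'x': 35, 'c': 40}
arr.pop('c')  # 40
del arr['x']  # {'e': 76, 'z': 59}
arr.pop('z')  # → 59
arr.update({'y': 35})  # {'e': 76, 'y': 35}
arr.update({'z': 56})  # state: {'e': 76, 'y': 35, 'z': 56}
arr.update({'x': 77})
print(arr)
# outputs {'e': 76, 'y': 35, 'z': 56, 'x': 77}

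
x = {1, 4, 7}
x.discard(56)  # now {1, 4, 7}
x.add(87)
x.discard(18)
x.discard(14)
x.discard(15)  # {1, 4, 7, 87}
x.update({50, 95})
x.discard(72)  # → {1, 4, 7, 50, 87, 95}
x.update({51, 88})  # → {1, 4, 7, 50, 51, 87, 88, 95}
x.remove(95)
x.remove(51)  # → {1, 4, 7, 50, 87, 88}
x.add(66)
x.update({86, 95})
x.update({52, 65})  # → {1, 4, 7, 50, 52, 65, 66, 86, 87, 88, 95}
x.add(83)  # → {1, 4, 7, 50, 52, 65, 66, 83, 86, 87, 88, 95}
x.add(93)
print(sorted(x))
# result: [1, 4, 7, 50, 52, 65, 66, 83, 86, 87, 88, 93, 95]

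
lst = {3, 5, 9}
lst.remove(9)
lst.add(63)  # {3, 5, 63}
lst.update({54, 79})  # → {3, 5, 54, 63, 79}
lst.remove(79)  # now {3, 5, 54, 63}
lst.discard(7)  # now {3, 5, 54, 63}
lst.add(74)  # {3, 5, 54, 63, 74}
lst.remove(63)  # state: {3, 5, 54, 74}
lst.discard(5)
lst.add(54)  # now {3, 54, 74}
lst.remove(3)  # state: {54, 74}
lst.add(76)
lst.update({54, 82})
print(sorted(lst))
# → [54, 74, 76, 82]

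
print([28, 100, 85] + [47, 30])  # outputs [28, 100, 85, 47, 30]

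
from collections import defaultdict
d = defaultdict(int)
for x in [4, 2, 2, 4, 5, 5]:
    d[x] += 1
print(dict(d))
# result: {4: 2, 2: 2, 5: 2}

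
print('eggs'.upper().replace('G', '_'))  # E__S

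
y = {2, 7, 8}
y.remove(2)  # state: {7, 8}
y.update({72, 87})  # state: {7, 8, 72, 87}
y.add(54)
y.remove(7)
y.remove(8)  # {54, 72, 87}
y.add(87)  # {54, 72, 87}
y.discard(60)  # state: {54, 72, 87}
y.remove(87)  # {54, 72}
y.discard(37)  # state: {54, 72}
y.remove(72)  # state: {54}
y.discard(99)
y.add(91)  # {54, 91}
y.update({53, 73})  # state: {53, 54, 73, 91}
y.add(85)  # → {53, 54, 73, 85, 91}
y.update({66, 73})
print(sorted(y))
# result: [53, 54, 66, 73, 85, 91]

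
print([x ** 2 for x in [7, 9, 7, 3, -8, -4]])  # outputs [49, 81, 49, 9, 64, 16]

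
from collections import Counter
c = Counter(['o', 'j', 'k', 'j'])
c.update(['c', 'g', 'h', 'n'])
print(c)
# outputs Counter({'j': 2, 'o': 1, 'k': 1, 'c': 1, 'g': 1, 'h': 1, 'n': 1})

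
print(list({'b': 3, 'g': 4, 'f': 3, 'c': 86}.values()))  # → [3, 4, 3, 86]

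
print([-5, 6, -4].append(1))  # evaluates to None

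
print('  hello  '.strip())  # hello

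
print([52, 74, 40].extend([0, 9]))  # None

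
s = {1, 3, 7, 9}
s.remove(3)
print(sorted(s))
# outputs [1, 7, 9]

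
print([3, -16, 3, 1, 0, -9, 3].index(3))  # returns 0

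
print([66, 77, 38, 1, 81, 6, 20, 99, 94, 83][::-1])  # [83, 94, 99, 20, 6, 81, 1, 38, 77, 66]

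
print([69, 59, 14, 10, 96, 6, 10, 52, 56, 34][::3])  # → [69, 10, 10, 34]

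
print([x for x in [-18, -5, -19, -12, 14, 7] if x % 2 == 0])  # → [-18, -12, 14]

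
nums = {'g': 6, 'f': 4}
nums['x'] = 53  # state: {'g': 6, 'f': 4, 'x': 53}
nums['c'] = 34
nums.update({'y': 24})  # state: {'g': 6, 'f': 4, 'x': 53, 'c': 34, 'y': 24}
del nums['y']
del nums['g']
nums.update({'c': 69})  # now {'f': 4, 'x': 53, 'c': 69}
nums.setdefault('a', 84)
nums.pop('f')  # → 4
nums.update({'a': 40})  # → {'x': 53, 'c': 69, 'a': 40}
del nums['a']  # {'x': 53, 'c': 69}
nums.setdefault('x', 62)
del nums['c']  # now {'x': 53}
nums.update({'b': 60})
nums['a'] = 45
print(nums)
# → {'x': 53, 'b': 60, 'a': 45}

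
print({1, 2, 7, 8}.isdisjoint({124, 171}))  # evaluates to True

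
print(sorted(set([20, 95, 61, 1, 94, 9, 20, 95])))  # [1, 9, 20, 61, 94, 95]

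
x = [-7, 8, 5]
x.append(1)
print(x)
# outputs [-7, 8, 5, 1]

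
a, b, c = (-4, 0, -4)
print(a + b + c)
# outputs -8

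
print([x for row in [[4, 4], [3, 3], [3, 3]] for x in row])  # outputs [4, 4, 3, 3, 3, 3]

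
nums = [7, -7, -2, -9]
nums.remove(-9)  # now [7, -7, -2]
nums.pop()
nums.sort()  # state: [-7, 7]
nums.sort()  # [-7, 7]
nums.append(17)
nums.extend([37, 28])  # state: [-7, 7, 17, 37, 28]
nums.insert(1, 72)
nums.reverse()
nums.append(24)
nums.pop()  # 24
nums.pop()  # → -7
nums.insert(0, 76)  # [76, 28, 37, 17, 7, 72]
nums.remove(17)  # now [76, 28, 37, 7, 72]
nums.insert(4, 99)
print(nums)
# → [76, 28, 37, 7, 99, 72]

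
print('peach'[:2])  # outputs pe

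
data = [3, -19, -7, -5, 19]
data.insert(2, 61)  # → [3, -19, 61, -7, -5, 19]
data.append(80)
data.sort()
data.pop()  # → 80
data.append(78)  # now [-19, -7, -5, 3, 19, 61, 78]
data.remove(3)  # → [-19, -7, -5, 19, 61, 78]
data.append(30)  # [-19, -7, -5, 19, 61, 78, 30]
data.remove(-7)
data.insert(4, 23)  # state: [-19, -5, 19, 61, 23, 78, 30]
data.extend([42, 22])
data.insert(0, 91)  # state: [91, -19, -5, 19, 61, 23, 78, 30, 42, 22]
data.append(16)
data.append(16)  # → [91, -19, -5, 19, 61, 23, 78, 30, 42, 22, 16, 16]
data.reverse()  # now [16, 16, 22, 42, 30, 78, 23, 61, 19, -5, -19, 91]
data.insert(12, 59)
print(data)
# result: [16, 16, 22, 42, 30, 78, 23, 61, 19, -5, -19, 91, 59]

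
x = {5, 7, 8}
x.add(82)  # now {5, 7, 8, 82}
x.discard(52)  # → {5, 7, 8, 82}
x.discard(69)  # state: {5, 7, 8, 82}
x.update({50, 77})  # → {5, 7, 8, 50, 77, 82}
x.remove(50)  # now {5, 7, 8, 77, 82}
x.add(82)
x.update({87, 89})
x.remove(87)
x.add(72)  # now {5, 7, 8, 72, 77, 82, 89}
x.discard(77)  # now {5, 7, 8, 72, 82, 89}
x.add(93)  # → {5, 7, 8, 72, 82, 89, 93}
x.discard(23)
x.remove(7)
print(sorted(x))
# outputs [5, 8, 72, 82, 89, 93]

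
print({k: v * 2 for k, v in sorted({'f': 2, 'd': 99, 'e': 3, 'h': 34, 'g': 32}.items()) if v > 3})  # {'d': 198, 'g': 64, 'h': 68}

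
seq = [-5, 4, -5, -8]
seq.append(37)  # [-5, 4, -5, -8, 37]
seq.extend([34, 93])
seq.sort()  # [-8, -5, -5, 4, 34, 37, 93]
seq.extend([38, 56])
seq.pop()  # 56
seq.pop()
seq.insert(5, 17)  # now [-8, -5, -5, 4, 34, 17, 37, 93]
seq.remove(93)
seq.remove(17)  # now [-8, -5, -5, 4, 34, 37]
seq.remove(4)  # [-8, -5, -5, 34, 37]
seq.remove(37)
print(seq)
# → [-8, -5, -5, 34]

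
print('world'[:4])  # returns worl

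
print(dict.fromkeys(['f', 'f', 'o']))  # {'f': None, 'o': None}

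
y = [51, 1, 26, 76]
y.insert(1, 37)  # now [51, 37, 1, 26, 76]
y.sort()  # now [1, 26, 37, 51, 76]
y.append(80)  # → [1, 26, 37, 51, 76, 80]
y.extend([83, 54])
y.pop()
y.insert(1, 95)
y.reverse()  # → [83, 80, 76, 51, 37, 26, 95, 1]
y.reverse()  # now [1, 95, 26, 37, 51, 76, 80, 83]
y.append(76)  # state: [1, 95, 26, 37, 51, 76, 80, 83, 76]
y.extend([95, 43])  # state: [1, 95, 26, 37, 51, 76, 80, 83, 76, 95, 43]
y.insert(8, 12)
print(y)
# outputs [1, 95, 26, 37, 51, 76, 80, 83, 12, 76, 95, 43]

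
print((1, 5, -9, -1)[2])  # -9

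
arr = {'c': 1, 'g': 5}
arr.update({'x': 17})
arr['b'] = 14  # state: {'c': 1, 'g': 5, 'x': 17, 'b': 14}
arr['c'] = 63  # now {'c': 63, 'g': 5, 'x': 17, 'b': 14}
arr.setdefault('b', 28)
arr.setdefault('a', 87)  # 87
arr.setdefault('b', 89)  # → 14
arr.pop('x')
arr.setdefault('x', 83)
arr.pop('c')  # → 63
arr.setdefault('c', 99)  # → 99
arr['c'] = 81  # {'g': 5, 'b': 14, 'a': 87, 'x': 83, 'c': 81}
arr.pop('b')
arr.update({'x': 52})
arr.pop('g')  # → 5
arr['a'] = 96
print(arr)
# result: {'a': 96, 'x': 52, 'c': 81}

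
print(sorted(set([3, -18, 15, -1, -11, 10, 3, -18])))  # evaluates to [-18, -11, -1, 3, 10, 15]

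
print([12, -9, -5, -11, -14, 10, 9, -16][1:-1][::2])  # [-9, -11, 10]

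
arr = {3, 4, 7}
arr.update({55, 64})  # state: {3, 4, 7, 55, 64}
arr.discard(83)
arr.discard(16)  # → {3, 4, 7, 55, 64}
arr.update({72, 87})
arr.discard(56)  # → {3, 4, 7, 55, 64, 72, 87}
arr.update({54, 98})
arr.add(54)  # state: {3, 4, 7, 54, 55, 64, 72, 87, 98}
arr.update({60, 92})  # {3, 4, 7, 54, 55, 60, 64, 72, 87, 92, 98}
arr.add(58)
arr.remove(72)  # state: {3, 4, 7, 54, 55, 58, 60, 64, 87, 92, 98}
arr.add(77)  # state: {3, 4, 7, 54, 55, 58, 60, 64, 77, 87, 92, 98}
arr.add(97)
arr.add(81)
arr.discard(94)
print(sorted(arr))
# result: [3, 4, 7, 54, 55, 58, 60, 64, 77, 81, 87, 92, 97, 98]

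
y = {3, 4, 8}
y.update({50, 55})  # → {3, 4, 8, 50, 55}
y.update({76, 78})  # {3, 4, 8, 50, 55, 76, 78}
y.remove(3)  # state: {4, 8, 50, 55, 76, 78}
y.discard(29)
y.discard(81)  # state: {4, 8, 50, 55, 76, 78}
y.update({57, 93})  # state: {4, 8, 50, 55, 57, 76, 78, 93}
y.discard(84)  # {4, 8, 50, 55, 57, 76, 78, 93}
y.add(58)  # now {4, 8, 50, 55, 57, 58, 76, 78, 93}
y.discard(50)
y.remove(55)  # {4, 8, 57, 58, 76, 78, 93}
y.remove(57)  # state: {4, 8, 58, 76, 78, 93}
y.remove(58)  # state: {4, 8, 76, 78, 93}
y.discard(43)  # {4, 8, 76, 78, 93}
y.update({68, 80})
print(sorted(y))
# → [4, 8, 68, 76, 78, 80, 93]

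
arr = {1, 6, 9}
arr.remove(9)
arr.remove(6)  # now {1}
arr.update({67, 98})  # {1, 67, 98}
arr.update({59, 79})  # {1, 59, 67, 79, 98}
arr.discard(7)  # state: {1, 59, 67, 79, 98}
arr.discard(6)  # {1, 59, 67, 79, 98}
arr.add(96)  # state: {1, 59, 67, 79, 96, 98}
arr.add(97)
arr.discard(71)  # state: {1, 59, 67, 79, 96, 97, 98}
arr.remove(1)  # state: {59, 67, 79, 96, 97, 98}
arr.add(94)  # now {59, 67, 79, 94, 96, 97, 98}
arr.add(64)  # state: {59, 64, 67, 79, 94, 96, 97, 98}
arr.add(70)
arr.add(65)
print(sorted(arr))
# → [59, 64, 65, 67, 70, 79, 94, 96, 97, 98]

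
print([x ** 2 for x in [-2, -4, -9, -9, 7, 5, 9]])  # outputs [4, 16, 81, 81, 49, 25, 81]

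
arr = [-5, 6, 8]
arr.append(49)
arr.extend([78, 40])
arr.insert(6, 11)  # [-5, 6, 8, 49, 78, 40, 11]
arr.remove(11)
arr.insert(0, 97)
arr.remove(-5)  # [97, 6, 8, 49, 78, 40]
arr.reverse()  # [40, 78, 49, 8, 6, 97]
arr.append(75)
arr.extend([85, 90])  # [40, 78, 49, 8, 6, 97, 75, 85, 90]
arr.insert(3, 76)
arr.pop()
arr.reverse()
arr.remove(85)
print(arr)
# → [75, 97, 6, 8, 76, 49, 78, 40]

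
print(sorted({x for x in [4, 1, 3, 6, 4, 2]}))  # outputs [1, 2, 3, 4, 6]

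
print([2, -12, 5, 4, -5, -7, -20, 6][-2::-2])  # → [-20, -5, 5, 2]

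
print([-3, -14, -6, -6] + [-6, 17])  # [-3, -14, -6, -6, -6, 17]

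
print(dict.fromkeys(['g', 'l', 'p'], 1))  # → {'g': 1, 'l': 1, 'p': 1}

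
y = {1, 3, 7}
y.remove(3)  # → {1, 7}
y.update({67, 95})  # {1, 7, 67, 95}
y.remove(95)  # {1, 7, 67}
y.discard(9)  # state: {1, 7, 67}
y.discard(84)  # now {1, 7, 67}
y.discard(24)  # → {1, 7, 67}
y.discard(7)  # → {1, 67}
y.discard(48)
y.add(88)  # {1, 67, 88}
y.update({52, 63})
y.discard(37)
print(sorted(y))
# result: [1, 52, 63, 67, 88]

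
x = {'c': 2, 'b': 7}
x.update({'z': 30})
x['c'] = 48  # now {'c': 48, 'b': 7, 'z': 30}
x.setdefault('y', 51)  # 51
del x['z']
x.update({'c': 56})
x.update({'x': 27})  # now {'c': 56, 'b': 7, 'y': 51, 'x': 27}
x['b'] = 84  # {'c': 56, 'b': 84, 'y': 51, 'x': 27}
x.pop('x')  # 27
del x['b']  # {'c': 56, 'y': 51}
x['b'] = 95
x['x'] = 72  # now {'c': 56, 'y': 51, 'b': 95, 'x': 72}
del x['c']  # {'y': 51, 'b': 95, 'x': 72}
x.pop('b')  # 95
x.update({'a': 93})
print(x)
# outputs {'y': 51, 'x': 72, 'a': 93}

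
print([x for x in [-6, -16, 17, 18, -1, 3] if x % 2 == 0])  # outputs [-6, -16, 18]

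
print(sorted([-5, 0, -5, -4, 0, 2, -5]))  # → [-5, -5, -5, -4, 0, 0, 2]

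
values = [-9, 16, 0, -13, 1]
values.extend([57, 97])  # [-9, 16, 0, -13, 1, 57, 97]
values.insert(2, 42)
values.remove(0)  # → [-9, 16, 42, -13, 1, 57, 97]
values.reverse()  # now [97, 57, 1, -13, 42, 16, -9]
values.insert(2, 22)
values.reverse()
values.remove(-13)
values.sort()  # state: [-9, 1, 16, 22, 42, 57, 97]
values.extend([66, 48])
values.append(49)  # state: [-9, 1, 16, 22, 42, 57, 97, 66, 48, 49]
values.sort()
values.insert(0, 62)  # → [62, -9, 1, 16, 22, 42, 48, 49, 57, 66, 97]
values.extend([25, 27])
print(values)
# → [62, -9, 1, 16, 22, 42, 48, 49, 57, 66, 97, 25, 27]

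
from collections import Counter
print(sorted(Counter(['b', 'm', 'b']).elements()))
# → ['b', 'b', 'm']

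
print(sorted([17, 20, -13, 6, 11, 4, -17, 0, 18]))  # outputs [-17, -13, 0, 4, 6, 11, 17, 18, 20]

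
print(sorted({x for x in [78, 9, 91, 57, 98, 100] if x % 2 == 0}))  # [78, 98, 100]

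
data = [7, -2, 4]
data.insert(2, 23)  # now [7, -2, 23, 4]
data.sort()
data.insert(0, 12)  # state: [12, -2, 4, 7, 23]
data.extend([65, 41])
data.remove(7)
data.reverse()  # [41, 65, 23, 4, -2, 12]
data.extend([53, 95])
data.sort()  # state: [-2, 4, 12, 23, 41, 53, 65, 95]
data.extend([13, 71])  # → [-2, 4, 12, 23, 41, 53, 65, 95, 13, 71]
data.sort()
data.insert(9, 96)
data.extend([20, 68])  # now [-2, 4, 12, 13, 23, 41, 53, 65, 71, 96, 95, 20, 68]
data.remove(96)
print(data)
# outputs [-2, 4, 12, 13, 23, 41, 53, 65, 71, 95, 20, 68]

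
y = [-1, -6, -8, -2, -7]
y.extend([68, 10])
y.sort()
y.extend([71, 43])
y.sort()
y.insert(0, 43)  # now [43, -8, -7, -6, -2, -1, 10, 43, 68, 71]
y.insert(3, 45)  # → [43, -8, -7, 45, -6, -2, -1, 10, 43, 68, 71]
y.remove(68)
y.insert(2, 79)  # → [43, -8, 79, -7, 45, -6, -2, -1, 10, 43, 71]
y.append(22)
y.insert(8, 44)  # [43, -8, 79, -7, 45, -6, -2, -1, 44, 10, 43, 71, 22]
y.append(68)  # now [43, -8, 79, -7, 45, -6, -2, -1, 44, 10, 43, 71, 22, 68]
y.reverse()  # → [68, 22, 71, 43, 10, 44, -1, -2, -6, 45, -7, 79, -8, 43]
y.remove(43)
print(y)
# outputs [68, 22, 71, 10, 44, -1, -2, -6, 45, -7, 79, -8, 43]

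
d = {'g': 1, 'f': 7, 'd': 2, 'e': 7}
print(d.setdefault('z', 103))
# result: 103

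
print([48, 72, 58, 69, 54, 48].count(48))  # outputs 2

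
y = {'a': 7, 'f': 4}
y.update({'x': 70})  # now {'a': 7, 'f': 4, 'x': 70}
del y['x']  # {'a': 7, 'f': 4}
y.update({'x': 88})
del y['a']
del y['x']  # {'f': 4}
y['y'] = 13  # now {'f': 4, 'y': 13}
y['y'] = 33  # {'f': 4, 'y': 33}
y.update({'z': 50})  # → {'f': 4, 'y': 33, 'z': 50}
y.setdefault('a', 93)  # 93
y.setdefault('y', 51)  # 33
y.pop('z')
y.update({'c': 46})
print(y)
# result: {'f': 4, 'y': 33, 'a': 93, 'c': 46}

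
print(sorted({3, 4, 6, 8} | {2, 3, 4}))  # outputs [2, 3, 4, 6, 8]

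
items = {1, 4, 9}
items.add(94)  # {1, 4, 9, 94}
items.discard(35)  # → {1, 4, 9, 94}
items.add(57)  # {1, 4, 9, 57, 94}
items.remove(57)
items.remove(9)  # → {1, 4, 94}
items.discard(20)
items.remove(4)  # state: {1, 94}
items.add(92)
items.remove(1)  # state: {92, 94}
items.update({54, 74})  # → {54, 74, 92, 94}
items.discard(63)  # {54, 74, 92, 94}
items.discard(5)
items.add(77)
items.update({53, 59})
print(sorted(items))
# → [53, 54, 59, 74, 77, 92, 94]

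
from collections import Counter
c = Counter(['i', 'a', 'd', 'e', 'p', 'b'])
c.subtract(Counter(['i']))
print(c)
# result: Counter({'a': 1, 'd': 1, 'e': 1, 'p': 1, 'b': 1, 'i': 0})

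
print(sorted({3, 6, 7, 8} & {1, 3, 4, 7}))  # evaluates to [3, 7]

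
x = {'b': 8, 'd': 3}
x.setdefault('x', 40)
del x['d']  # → {'b': 8, 'x': 40}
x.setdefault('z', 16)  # 16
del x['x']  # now {'b': 8, 'z': 16}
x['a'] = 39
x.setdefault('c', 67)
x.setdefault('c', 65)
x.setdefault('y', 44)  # 44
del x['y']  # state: {'b': 8, 'z': 16, 'a': 39, 'c': 67}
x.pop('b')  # 8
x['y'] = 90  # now {'z': 16, 'a': 39, 'c': 67, 'y': 90}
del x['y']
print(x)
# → {'z': 16, 'a': 39, 'c': 67}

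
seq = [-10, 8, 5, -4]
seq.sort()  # [-10, -4, 5, 8]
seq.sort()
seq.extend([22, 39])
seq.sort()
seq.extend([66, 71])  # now [-10, -4, 5, 8, 22, 39, 66, 71]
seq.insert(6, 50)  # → [-10, -4, 5, 8, 22, 39, 50, 66, 71]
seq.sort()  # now [-10, -4, 5, 8, 22, 39, 50, 66, 71]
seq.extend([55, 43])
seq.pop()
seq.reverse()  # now [55, 71, 66, 50, 39, 22, 8, 5, -4, -10]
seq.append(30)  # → [55, 71, 66, 50, 39, 22, 8, 5, -4, -10, 30]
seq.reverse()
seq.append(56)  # [30, -10, -4, 5, 8, 22, 39, 50, 66, 71, 55, 56]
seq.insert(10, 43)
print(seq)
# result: [30, -10, -4, 5, 8, 22, 39, 50, 66, 71, 43, 55, 56]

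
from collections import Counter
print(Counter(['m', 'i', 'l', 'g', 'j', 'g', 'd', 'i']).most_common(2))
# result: [('i', 2), ('g', 2)]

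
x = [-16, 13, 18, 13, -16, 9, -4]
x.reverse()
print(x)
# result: [-4, 9, -16, 13, 18, 13, -16]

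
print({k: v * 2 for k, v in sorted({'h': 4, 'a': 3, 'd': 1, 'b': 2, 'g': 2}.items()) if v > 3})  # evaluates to {'h': 8}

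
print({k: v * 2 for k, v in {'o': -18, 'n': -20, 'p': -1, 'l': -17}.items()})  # {'o': -36, 'n': -40, 'p': -2, 'l': -34}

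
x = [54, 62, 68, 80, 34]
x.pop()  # 34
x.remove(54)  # [62, 68, 80]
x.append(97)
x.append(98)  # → [62, 68, 80, 97, 98]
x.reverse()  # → [98, 97, 80, 68, 62]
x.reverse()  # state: [62, 68, 80, 97, 98]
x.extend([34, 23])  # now [62, 68, 80, 97, 98, 34, 23]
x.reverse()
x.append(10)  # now [23, 34, 98, 97, 80, 68, 62, 10]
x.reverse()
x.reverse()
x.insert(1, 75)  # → [23, 75, 34, 98, 97, 80, 68, 62, 10]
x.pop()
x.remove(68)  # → [23, 75, 34, 98, 97, 80, 62]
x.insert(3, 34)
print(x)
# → [23, 75, 34, 34, 98, 97, 80, 62]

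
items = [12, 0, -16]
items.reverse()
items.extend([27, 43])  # [-16, 0, 12, 27, 43]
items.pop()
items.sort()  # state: [-16, 0, 12, 27]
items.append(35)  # [-16, 0, 12, 27, 35]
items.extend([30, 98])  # [-16, 0, 12, 27, 35, 30, 98]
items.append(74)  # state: [-16, 0, 12, 27, 35, 30, 98, 74]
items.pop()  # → 74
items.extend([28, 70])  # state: [-16, 0, 12, 27, 35, 30, 98, 28, 70]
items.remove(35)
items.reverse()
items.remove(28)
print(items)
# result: [70, 98, 30, 27, 12, 0, -16]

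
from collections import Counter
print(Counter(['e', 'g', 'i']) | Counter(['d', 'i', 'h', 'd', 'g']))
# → Counter({'d': 2, 'e': 1, 'g': 1, 'i': 1, 'h': 1})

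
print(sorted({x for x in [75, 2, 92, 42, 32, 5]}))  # [2, 5, 32, 42, 75, 92]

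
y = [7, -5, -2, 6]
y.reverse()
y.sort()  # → [-5, -2, 6, 7]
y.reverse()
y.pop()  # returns -5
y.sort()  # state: [-2, 6, 7]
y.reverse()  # [7, 6, -2]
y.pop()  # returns -2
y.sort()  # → [6, 7]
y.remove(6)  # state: [7]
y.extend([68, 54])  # [7, 68, 54]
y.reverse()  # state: [54, 68, 7]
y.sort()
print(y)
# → [7, 54, 68]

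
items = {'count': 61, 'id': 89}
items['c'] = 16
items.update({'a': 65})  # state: {'count': 61, 'id': 89, 'c': 16, 'a': 65}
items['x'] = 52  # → {'count': 61, 'id': 89, 'c': 16, 'a': 65, 'x': 52}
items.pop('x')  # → 52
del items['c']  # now {'count': 61, 'id': 89, 'a': 65}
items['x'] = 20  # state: {'count': 61, 'id': 89, 'a': 65, 'x': 20}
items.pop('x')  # 20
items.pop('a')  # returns 65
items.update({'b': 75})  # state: {'count': 61, 'id': 89, 'b': 75}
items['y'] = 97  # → {'count': 61, 'id': 89, 'b': 75, 'y': 97}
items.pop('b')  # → 75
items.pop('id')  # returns 89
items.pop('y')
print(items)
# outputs {'count': 61}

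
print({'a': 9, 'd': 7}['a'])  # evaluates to 9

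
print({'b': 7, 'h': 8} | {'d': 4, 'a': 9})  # {'b': 7, 'h': 8, 'd': 4, 'a': 9}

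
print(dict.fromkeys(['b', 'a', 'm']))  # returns {'b': None, 'a': None, 'm': None}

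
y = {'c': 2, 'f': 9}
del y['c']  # {'f': 9}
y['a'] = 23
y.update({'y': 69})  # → {'f': 9, 'a': 23, 'y': 69}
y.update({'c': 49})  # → {'f': 9, 'a': 23, 'y': 69, 'c': 49}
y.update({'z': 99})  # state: {'f': 9, 'a': 23, 'y': 69, 'c': 49, 'z': 99}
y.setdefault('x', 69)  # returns 69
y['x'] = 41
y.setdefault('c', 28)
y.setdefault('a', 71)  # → 23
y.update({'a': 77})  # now {'f': 9, 'a': 77, 'y': 69, 'c': 49, 'z': 99, 'x': 41}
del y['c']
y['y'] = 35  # {'f': 9, 'a': 77, 'y': 35, 'z': 99, 'x': 41}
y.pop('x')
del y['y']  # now {'f': 9, 'a': 77, 'z': 99}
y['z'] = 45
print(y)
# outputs {'f': 9, 'a': 77, 'z': 45}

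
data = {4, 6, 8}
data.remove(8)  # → {4, 6}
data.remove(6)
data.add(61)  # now {4, 61}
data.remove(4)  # {61}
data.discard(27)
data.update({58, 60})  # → {58, 60, 61}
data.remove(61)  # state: {58, 60}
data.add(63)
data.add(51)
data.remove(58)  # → {51, 60, 63}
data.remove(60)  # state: {51, 63}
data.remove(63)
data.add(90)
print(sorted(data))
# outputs [51, 90]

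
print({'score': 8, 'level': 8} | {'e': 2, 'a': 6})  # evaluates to {'score': 8, 'level': 8, 'e': 2, 'a': 6}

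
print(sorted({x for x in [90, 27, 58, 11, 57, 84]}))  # [11, 27, 57, 58, 84, 90]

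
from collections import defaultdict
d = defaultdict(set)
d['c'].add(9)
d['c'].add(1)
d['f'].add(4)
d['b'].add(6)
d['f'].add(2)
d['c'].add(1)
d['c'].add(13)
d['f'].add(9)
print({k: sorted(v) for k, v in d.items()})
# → {'c': [1, 9, 13], 'f': [2, 4, 9], 'b': [6]}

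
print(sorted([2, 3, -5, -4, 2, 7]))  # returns [-5, -4, 2, 2, 3, 7]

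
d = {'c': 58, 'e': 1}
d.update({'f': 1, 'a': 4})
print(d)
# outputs {'c': 58, 'e': 1, 'f': 1, 'a': 4}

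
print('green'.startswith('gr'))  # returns True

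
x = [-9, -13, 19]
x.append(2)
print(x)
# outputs [-9, -13, 19, 2]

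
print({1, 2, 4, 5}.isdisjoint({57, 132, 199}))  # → True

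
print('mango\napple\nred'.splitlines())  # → ['mango', 'apple', 'red']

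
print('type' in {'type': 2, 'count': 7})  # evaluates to True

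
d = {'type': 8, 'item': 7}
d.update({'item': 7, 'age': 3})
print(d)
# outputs {'type': 8, 'item': 7, 'age': 3}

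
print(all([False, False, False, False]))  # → False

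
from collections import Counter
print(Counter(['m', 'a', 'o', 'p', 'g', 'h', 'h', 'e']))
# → Counter({'h': 2, 'm': 1, 'a': 1, 'o': 1, 'p': 1, 'g': 1, 'e': 1})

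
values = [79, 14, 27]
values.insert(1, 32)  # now [79, 32, 14, 27]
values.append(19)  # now [79, 32, 14, 27, 19]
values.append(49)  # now [79, 32, 14, 27, 19, 49]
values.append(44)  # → [79, 32, 14, 27, 19, 49, 44]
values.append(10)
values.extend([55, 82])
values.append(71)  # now [79, 32, 14, 27, 19, 49, 44, 10, 55, 82, 71]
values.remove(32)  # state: [79, 14, 27, 19, 49, 44, 10, 55, 82, 71]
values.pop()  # 71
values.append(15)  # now [79, 14, 27, 19, 49, 44, 10, 55, 82, 15]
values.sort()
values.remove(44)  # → [10, 14, 15, 19, 27, 49, 55, 79, 82]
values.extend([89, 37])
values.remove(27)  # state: [10, 14, 15, 19, 49, 55, 79, 82, 89, 37]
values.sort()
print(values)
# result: [10, 14, 15, 19, 37, 49, 55, 79, 82, 89]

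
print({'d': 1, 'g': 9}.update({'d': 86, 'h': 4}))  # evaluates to None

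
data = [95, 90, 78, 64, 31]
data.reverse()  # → [31, 64, 78, 90, 95]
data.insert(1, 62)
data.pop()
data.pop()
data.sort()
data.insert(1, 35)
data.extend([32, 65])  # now [31, 35, 62, 64, 78, 32, 65]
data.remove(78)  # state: [31, 35, 62, 64, 32, 65]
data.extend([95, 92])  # [31, 35, 62, 64, 32, 65, 95, 92]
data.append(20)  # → [31, 35, 62, 64, 32, 65, 95, 92, 20]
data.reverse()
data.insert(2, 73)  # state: [20, 92, 73, 95, 65, 32, 64, 62, 35, 31]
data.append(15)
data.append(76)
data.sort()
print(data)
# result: [15, 20, 31, 32, 35, 62, 64, 65, 73, 76, 92, 95]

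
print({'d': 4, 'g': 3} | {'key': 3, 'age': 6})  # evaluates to {'d': 4, 'g': 3, 'key': 3, 'age': 6}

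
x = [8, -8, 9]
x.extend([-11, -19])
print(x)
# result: [8, -8, 9, -11, -19]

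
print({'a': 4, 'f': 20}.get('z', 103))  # 103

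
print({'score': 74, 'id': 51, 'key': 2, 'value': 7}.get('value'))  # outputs 7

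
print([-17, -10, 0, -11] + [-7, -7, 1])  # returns [-17, -10, 0, -11, -7, -7, 1]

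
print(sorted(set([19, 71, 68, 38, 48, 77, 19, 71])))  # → [19, 38, 48, 68, 71, 77]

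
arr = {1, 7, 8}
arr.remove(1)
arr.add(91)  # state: {7, 8, 91}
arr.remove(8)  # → {7, 91}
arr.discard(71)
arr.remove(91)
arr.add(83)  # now {7, 83}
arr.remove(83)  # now {7}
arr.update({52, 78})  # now {7, 52, 78}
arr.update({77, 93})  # {7, 52, 77, 78, 93}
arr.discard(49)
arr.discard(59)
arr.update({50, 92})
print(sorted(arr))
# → [7, 50, 52, 77, 78, 92, 93]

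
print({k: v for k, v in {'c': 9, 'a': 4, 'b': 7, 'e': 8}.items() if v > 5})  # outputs {'c': 9, 'b': 7, 'e': 8}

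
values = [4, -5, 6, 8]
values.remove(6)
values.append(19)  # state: [4, -5, 8, 19]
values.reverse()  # [19, 8, -5, 4]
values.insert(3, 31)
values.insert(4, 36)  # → [19, 8, -5, 31, 36, 4]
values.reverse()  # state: [4, 36, 31, -5, 8, 19]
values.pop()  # 19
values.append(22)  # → [4, 36, 31, -5, 8, 22]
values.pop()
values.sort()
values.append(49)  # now [-5, 4, 8, 31, 36, 49]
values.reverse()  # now [49, 36, 31, 8, 4, -5]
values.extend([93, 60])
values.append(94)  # [49, 36, 31, 8, 4, -5, 93, 60, 94]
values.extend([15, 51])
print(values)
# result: [49, 36, 31, 8, 4, -5, 93, 60, 94, 15, 51]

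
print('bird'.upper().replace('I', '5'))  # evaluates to B5RD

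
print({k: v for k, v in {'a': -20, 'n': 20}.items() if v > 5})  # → {'n': 20}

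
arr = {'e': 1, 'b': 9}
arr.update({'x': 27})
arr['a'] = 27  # {'e': 1, 'b': 9, 'x': 27, 'a': 27}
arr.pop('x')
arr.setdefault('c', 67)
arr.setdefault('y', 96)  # 96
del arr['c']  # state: {'e': 1, 'b': 9, 'a': 27, 'y': 96}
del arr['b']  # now {'e': 1, 'a': 27, 'y': 96}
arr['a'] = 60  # {'e': 1, 'a': 60, 'y': 96}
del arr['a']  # {'e': 1, 'y': 96}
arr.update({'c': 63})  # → {'e': 1, 'y': 96, 'c': 63}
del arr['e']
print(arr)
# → {'y': 96, 'c': 63}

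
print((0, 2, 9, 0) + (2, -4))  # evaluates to (0, 2, 9, 0, 2, -4)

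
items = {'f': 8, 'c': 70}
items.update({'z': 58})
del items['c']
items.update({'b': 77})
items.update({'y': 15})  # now {'f': 8, 'z': 58, 'b': 77, 'y': 15}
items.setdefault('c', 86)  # 86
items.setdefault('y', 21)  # 15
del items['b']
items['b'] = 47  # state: {'f': 8, 'z': 58, 'y': 15, 'c': 86, 'b': 47}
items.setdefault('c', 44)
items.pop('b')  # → 47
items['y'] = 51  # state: {'f': 8, 'z': 58, 'y': 51, 'c': 86}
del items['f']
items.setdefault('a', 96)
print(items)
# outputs {'z': 58, 'y': 51, 'c': 86, 'a': 96}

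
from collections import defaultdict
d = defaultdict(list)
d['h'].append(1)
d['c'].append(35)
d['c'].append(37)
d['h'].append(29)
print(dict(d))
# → {'h': [1, 29], 'c': [35, 37]}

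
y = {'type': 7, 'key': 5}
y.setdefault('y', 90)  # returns 90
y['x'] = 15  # {'type': 7, 'key': 5, 'y': 90, 'x': 15}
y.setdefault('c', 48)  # 48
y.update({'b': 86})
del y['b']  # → {'type': 7, 'key': 5, 'y': 90, 'x': 15, 'c': 48}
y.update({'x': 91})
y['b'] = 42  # {'type': 7, 'key': 5, 'y': 90, 'x': 91, 'c': 48, 'b': 42}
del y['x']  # {'type': 7, 'key': 5, 'y': 90, 'c': 48, 'b': 42}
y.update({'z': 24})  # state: {'type': 7, 'key': 5, 'y': 90, 'c': 48, 'b': 42, 'z': 24}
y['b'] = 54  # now {'type': 7, 'key': 5, 'y': 90, 'c': 48, 'b': 54, 'z': 24}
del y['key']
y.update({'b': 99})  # {'type': 7, 'y': 90, 'c': 48, 'b': 99, 'z': 24}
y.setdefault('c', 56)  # 48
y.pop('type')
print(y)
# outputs {'y': 90, 'c': 48, 'b': 99, 'z': 24}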